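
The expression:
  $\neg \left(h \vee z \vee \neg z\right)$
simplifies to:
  $\text{False}$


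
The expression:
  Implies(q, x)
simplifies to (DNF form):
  x | ~q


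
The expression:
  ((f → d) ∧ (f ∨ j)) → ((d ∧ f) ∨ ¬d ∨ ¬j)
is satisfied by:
  {f: True, d: False, j: False}
  {f: False, d: False, j: False}
  {j: True, f: True, d: False}
  {j: True, f: False, d: False}
  {d: True, f: True, j: False}
  {d: True, f: False, j: False}
  {d: True, j: True, f: True}


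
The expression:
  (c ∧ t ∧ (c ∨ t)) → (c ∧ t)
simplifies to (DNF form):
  True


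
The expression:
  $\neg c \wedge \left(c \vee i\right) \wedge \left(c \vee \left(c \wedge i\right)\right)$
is never true.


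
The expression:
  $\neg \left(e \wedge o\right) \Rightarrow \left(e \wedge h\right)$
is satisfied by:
  {e: True, o: True, h: True}
  {e: True, o: True, h: False}
  {e: True, h: True, o: False}


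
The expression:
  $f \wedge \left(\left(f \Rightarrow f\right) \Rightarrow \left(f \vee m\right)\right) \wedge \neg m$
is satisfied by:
  {f: True, m: False}


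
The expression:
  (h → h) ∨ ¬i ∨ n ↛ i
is always true.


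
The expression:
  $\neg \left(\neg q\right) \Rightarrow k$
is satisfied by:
  {k: True, q: False}
  {q: False, k: False}
  {q: True, k: True}


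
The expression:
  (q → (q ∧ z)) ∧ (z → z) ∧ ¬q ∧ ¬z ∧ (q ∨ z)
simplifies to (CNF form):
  False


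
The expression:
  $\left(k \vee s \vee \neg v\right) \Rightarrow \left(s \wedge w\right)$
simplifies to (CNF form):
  $\left(s \vee v\right) \wedge \left(s \vee \neg k\right) \wedge \left(w \vee \neg s\right)$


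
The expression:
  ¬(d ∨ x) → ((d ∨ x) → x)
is always true.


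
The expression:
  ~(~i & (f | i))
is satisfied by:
  {i: True, f: False}
  {f: False, i: False}
  {f: True, i: True}


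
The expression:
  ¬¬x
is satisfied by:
  {x: True}


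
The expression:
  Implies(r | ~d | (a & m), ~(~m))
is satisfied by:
  {m: True, d: True, r: False}
  {m: True, d: False, r: False}
  {r: True, m: True, d: True}
  {r: True, m: True, d: False}
  {d: True, r: False, m: False}


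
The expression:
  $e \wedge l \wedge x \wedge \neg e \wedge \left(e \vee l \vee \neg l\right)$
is never true.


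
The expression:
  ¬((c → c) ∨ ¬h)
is never true.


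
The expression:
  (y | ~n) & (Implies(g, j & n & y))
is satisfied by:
  {y: True, j: True, g: False, n: False}
  {y: True, j: False, g: False, n: False}
  {j: True, y: False, g: False, n: False}
  {y: False, j: False, g: False, n: False}
  {y: True, n: True, j: True, g: False}
  {y: True, n: True, j: False, g: False}
  {y: True, n: True, g: True, j: True}


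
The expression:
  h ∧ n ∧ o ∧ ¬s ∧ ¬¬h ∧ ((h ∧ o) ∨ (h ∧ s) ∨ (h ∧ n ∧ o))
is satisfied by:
  {h: True, o: True, n: True, s: False}


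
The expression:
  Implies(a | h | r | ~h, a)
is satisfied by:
  {a: True}


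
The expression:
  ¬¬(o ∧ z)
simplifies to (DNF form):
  o ∧ z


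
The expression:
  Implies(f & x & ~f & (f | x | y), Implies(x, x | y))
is always true.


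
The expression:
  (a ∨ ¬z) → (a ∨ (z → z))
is always true.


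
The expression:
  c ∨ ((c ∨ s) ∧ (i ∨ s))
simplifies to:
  c ∨ s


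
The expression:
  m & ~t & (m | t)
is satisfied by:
  {m: True, t: False}


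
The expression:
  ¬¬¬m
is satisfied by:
  {m: False}


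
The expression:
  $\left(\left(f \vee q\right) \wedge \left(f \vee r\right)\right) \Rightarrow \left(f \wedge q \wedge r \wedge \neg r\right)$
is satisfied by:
  {f: False, q: False, r: False}
  {r: True, f: False, q: False}
  {q: True, f: False, r: False}


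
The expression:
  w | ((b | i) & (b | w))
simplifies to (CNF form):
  b | w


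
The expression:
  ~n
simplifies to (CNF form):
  ~n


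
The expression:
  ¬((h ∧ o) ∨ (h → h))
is never true.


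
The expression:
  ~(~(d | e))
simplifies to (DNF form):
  d | e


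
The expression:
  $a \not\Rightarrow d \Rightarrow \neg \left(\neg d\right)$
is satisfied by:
  {d: True, a: False}
  {a: False, d: False}
  {a: True, d: True}


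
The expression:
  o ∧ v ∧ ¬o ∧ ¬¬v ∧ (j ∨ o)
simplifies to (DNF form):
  False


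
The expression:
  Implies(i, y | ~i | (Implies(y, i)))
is always true.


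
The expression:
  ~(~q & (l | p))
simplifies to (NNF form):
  q | (~l & ~p)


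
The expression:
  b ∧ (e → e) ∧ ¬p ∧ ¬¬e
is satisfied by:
  {e: True, b: True, p: False}


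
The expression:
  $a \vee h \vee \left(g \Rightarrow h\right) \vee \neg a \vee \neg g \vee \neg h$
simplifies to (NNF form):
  $\text{True}$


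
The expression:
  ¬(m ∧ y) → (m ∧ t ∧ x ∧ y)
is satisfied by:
  {m: True, y: True}


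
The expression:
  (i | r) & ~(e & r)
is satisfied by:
  {i: True, e: False, r: False}
  {r: True, i: True, e: False}
  {r: True, i: False, e: False}
  {e: True, i: True, r: False}


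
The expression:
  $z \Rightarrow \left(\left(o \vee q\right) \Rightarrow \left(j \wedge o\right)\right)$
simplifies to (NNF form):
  $\left(j \wedge o\right) \vee \left(\neg o \wedge \neg q\right) \vee \neg z$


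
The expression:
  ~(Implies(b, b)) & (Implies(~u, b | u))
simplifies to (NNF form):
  False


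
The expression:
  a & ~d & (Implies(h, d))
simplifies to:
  a & ~d & ~h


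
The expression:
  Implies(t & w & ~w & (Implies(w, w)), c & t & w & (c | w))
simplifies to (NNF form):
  True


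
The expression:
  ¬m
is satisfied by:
  {m: False}


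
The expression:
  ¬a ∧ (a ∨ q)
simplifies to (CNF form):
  q ∧ ¬a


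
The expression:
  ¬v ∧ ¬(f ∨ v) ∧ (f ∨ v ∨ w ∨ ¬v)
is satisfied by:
  {v: False, f: False}


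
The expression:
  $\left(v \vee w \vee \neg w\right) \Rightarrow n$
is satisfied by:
  {n: True}


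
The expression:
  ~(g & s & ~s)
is always true.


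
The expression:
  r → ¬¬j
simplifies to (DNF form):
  j ∨ ¬r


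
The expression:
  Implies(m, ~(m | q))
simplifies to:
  ~m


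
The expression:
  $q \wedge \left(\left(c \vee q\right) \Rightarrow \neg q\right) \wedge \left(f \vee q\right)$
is never true.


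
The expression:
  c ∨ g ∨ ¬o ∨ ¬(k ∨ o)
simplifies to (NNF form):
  c ∨ g ∨ ¬o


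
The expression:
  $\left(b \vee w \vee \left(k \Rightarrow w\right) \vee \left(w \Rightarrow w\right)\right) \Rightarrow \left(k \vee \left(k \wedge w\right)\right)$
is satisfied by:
  {k: True}


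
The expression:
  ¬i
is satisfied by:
  {i: False}


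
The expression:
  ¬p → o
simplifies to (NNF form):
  o ∨ p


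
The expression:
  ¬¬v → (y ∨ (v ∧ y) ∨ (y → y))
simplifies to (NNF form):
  True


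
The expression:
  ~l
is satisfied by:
  {l: False}


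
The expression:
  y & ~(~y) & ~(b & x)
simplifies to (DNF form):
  (y & ~b) | (y & ~x)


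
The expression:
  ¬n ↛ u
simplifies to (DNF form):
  u ∨ ¬n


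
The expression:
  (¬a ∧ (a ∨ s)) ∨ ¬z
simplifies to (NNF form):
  (s ∧ ¬a) ∨ ¬z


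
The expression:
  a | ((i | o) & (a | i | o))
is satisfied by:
  {i: True, a: True, o: True}
  {i: True, a: True, o: False}
  {i: True, o: True, a: False}
  {i: True, o: False, a: False}
  {a: True, o: True, i: False}
  {a: True, o: False, i: False}
  {o: True, a: False, i: False}


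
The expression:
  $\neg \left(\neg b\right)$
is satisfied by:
  {b: True}


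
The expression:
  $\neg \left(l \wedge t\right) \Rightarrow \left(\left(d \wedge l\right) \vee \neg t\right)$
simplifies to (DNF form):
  $l \vee \neg t$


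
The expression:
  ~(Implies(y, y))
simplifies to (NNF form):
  False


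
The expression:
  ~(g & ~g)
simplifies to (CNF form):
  True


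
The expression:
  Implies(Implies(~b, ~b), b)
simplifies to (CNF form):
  b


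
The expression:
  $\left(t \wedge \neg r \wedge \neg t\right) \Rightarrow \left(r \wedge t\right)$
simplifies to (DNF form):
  $\text{True}$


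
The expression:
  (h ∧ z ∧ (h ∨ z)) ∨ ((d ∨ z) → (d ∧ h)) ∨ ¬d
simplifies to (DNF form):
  h ∨ ¬d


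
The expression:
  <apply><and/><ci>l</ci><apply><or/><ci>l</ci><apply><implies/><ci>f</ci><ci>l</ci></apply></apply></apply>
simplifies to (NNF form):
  <ci>l</ci>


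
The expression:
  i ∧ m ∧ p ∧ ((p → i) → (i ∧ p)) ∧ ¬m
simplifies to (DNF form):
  False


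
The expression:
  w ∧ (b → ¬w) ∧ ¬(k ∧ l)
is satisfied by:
  {w: True, l: False, k: False, b: False}
  {w: True, k: True, l: False, b: False}
  {w: True, l: True, k: False, b: False}


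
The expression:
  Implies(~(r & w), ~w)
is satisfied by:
  {r: True, w: False}
  {w: False, r: False}
  {w: True, r: True}


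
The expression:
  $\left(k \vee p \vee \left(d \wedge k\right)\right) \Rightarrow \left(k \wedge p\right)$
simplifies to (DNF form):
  $\left(k \wedge p\right) \vee \left(\neg k \wedge \neg p\right)$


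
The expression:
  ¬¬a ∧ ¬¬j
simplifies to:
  a ∧ j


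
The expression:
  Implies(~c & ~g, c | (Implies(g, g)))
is always true.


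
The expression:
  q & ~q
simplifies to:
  False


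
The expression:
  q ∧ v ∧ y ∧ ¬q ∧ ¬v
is never true.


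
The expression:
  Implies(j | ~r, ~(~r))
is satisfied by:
  {r: True}


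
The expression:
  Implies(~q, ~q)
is always true.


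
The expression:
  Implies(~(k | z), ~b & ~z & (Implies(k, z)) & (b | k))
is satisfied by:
  {k: True, z: True}
  {k: True, z: False}
  {z: True, k: False}


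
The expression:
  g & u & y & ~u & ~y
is never true.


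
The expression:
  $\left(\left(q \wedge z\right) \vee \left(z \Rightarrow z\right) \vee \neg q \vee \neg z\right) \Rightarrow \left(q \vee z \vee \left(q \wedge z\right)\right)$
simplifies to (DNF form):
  $q \vee z$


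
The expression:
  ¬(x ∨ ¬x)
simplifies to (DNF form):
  False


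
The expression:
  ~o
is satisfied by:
  {o: False}


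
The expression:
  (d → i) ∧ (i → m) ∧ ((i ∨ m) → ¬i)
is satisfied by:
  {d: False, i: False}


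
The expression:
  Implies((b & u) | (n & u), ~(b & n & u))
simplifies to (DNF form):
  ~b | ~n | ~u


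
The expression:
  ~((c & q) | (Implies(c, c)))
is never true.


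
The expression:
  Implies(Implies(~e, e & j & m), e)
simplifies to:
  True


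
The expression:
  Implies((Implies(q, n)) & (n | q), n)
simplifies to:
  True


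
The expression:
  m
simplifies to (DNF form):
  m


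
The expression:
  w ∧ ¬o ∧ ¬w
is never true.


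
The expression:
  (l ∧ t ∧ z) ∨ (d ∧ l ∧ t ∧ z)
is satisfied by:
  {t: True, z: True, l: True}


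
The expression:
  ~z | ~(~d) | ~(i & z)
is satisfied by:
  {d: True, z: False, i: False}
  {z: False, i: False, d: False}
  {i: True, d: True, z: False}
  {i: True, z: False, d: False}
  {d: True, z: True, i: False}
  {z: True, d: False, i: False}
  {i: True, z: True, d: True}


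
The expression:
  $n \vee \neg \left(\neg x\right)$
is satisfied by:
  {n: True, x: True}
  {n: True, x: False}
  {x: True, n: False}


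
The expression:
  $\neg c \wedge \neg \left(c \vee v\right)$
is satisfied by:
  {v: False, c: False}


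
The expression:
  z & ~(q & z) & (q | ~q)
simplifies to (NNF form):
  z & ~q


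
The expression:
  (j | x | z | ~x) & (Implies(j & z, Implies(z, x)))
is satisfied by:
  {x: True, z: False, j: False}
  {z: False, j: False, x: False}
  {j: True, x: True, z: False}
  {j: True, z: False, x: False}
  {x: True, z: True, j: False}
  {z: True, x: False, j: False}
  {j: True, z: True, x: True}


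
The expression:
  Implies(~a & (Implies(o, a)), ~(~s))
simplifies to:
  a | o | s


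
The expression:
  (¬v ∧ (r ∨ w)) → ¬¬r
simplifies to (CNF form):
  r ∨ v ∨ ¬w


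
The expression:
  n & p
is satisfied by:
  {p: True, n: True}


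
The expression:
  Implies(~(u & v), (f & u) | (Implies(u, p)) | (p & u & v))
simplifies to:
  f | p | v | ~u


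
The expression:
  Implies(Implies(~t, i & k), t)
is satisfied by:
  {t: True, k: False, i: False}
  {k: False, i: False, t: False}
  {i: True, t: True, k: False}
  {i: True, k: False, t: False}
  {t: True, k: True, i: False}
  {k: True, t: False, i: False}
  {i: True, k: True, t: True}


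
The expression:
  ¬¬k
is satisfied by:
  {k: True}


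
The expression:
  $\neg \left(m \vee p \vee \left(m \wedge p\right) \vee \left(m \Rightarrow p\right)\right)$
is never true.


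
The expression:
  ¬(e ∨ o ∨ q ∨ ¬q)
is never true.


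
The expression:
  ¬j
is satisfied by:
  {j: False}


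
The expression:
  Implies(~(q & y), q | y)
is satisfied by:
  {y: True, q: True}
  {y: True, q: False}
  {q: True, y: False}


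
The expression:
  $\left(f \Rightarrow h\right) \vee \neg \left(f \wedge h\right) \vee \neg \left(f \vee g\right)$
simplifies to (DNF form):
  $\text{True}$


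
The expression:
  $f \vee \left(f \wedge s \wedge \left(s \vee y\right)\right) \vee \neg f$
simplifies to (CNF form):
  $\text{True}$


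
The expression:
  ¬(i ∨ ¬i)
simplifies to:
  False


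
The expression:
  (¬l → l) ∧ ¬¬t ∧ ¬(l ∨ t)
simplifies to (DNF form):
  False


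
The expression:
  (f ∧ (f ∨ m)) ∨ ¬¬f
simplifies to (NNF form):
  f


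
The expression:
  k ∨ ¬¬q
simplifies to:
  k ∨ q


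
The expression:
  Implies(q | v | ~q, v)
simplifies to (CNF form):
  v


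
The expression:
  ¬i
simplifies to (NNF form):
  ¬i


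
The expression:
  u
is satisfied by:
  {u: True}


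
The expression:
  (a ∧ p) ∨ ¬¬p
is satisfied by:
  {p: True}


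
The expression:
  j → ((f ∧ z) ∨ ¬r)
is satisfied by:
  {f: True, z: True, r: False, j: False}
  {f: True, z: False, r: False, j: False}
  {z: True, j: False, f: False, r: False}
  {j: False, z: False, f: False, r: False}
  {j: True, f: True, z: True, r: False}
  {j: True, f: True, z: False, r: False}
  {j: True, z: True, f: False, r: False}
  {j: True, z: False, f: False, r: False}
  {r: True, f: True, z: True, j: False}
  {r: True, f: True, z: False, j: False}
  {r: True, z: True, f: False, j: False}
  {r: True, z: False, f: False, j: False}
  {j: True, r: True, f: True, z: True}


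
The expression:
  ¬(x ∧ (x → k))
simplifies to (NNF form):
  ¬k ∨ ¬x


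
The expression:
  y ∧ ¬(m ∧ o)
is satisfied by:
  {y: True, m: False, o: False}
  {o: True, y: True, m: False}
  {m: True, y: True, o: False}


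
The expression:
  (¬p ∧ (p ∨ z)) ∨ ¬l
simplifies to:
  (z ∧ ¬p) ∨ ¬l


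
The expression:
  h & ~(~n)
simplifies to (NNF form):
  h & n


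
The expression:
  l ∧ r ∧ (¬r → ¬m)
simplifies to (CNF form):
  l ∧ r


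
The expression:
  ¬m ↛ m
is always true.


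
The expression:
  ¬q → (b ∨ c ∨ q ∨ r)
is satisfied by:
  {r: True, b: True, q: True, c: True}
  {r: True, b: True, q: True, c: False}
  {r: True, b: True, c: True, q: False}
  {r: True, b: True, c: False, q: False}
  {r: True, q: True, c: True, b: False}
  {r: True, q: True, c: False, b: False}
  {r: True, q: False, c: True, b: False}
  {r: True, q: False, c: False, b: False}
  {b: True, q: True, c: True, r: False}
  {b: True, q: True, c: False, r: False}
  {b: True, c: True, q: False, r: False}
  {b: True, c: False, q: False, r: False}
  {q: True, c: True, b: False, r: False}
  {q: True, b: False, c: False, r: False}
  {c: True, b: False, q: False, r: False}


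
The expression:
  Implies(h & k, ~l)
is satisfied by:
  {l: False, k: False, h: False}
  {h: True, l: False, k: False}
  {k: True, l: False, h: False}
  {h: True, k: True, l: False}
  {l: True, h: False, k: False}
  {h: True, l: True, k: False}
  {k: True, l: True, h: False}


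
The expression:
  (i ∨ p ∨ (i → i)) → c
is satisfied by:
  {c: True}


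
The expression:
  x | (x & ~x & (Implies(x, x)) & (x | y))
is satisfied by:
  {x: True}


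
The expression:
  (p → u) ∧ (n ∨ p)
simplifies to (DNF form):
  (n ∧ ¬p) ∨ (p ∧ u)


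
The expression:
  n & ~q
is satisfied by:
  {n: True, q: False}


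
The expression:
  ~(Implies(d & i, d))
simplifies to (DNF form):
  False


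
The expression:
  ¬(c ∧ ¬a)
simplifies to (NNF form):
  a ∨ ¬c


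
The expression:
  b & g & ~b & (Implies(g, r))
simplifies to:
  False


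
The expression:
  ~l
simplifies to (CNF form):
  ~l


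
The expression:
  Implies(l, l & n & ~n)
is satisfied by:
  {l: False}


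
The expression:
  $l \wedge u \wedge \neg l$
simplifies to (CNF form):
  $\text{False}$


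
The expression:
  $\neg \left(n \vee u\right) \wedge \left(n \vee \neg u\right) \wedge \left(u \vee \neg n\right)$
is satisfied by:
  {n: False, u: False}


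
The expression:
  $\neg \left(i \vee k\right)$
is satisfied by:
  {i: False, k: False}


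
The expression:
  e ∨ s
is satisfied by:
  {e: True, s: True}
  {e: True, s: False}
  {s: True, e: False}


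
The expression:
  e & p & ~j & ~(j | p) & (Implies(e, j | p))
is never true.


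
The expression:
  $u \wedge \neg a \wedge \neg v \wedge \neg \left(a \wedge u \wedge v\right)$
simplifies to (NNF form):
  $u \wedge \neg a \wedge \neg v$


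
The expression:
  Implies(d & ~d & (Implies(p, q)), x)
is always true.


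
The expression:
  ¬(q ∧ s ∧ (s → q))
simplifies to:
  ¬q ∨ ¬s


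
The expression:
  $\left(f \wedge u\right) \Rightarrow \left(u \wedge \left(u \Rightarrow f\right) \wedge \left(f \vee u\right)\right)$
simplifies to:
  $\text{True}$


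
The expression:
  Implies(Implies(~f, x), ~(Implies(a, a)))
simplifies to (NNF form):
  ~f & ~x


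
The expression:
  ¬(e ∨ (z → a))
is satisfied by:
  {z: True, e: False, a: False}


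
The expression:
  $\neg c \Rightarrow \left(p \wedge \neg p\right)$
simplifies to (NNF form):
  $c$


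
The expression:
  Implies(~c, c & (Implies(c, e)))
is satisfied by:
  {c: True}


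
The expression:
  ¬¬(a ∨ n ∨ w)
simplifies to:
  a ∨ n ∨ w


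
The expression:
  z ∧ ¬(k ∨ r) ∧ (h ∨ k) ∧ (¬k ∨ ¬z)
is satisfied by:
  {z: True, h: True, r: False, k: False}


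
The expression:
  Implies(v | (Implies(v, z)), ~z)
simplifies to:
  ~z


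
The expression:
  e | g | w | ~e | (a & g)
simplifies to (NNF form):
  True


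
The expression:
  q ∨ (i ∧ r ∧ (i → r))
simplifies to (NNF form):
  q ∨ (i ∧ r)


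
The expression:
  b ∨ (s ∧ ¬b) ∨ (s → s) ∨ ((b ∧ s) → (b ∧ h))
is always true.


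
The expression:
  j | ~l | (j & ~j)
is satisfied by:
  {j: True, l: False}
  {l: False, j: False}
  {l: True, j: True}


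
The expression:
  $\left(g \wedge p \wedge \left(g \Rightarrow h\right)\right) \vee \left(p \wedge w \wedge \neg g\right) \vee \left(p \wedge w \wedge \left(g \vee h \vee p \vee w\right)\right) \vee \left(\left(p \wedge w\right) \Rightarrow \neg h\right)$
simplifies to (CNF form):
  $\text{True}$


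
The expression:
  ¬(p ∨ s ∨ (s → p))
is never true.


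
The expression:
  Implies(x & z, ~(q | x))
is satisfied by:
  {z: False, x: False}
  {x: True, z: False}
  {z: True, x: False}


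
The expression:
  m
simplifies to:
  m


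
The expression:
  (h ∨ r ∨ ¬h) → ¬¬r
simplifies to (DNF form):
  r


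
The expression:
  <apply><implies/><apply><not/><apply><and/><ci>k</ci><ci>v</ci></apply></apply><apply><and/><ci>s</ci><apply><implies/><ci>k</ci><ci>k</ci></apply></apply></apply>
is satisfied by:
  {k: True, s: True, v: True}
  {k: True, s: True, v: False}
  {s: True, v: True, k: False}
  {s: True, v: False, k: False}
  {k: True, v: True, s: False}


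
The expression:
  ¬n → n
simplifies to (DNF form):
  n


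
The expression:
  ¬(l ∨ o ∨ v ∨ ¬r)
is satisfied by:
  {r: True, v: False, o: False, l: False}


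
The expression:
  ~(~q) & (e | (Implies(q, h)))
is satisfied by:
  {e: True, h: True, q: True}
  {e: True, q: True, h: False}
  {h: True, q: True, e: False}


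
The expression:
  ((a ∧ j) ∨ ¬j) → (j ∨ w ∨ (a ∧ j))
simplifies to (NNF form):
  j ∨ w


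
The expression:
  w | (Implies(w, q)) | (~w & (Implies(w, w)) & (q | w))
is always true.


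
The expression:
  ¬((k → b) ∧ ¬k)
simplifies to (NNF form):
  k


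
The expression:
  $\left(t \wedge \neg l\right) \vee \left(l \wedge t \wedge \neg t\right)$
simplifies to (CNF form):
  $t \wedge \neg l$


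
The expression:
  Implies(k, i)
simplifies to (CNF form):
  i | ~k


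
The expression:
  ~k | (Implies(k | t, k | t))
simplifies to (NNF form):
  True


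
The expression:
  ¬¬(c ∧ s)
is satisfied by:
  {c: True, s: True}


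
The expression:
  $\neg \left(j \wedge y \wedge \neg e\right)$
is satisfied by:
  {e: True, y: False, j: False}
  {e: False, y: False, j: False}
  {j: True, e: True, y: False}
  {j: True, e: False, y: False}
  {y: True, e: True, j: False}
  {y: True, e: False, j: False}
  {y: True, j: True, e: True}


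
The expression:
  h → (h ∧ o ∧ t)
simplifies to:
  (o ∧ t) ∨ ¬h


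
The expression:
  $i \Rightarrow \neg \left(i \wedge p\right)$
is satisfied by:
  {p: False, i: False}
  {i: True, p: False}
  {p: True, i: False}


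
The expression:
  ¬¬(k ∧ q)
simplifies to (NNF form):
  k ∧ q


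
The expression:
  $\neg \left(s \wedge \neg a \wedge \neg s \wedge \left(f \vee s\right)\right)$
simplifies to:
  $\text{True}$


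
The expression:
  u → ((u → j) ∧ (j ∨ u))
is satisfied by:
  {j: True, u: False}
  {u: False, j: False}
  {u: True, j: True}


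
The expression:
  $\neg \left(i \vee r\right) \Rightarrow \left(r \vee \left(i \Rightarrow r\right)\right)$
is always true.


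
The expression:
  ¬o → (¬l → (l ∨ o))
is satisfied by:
  {o: True, l: True}
  {o: True, l: False}
  {l: True, o: False}


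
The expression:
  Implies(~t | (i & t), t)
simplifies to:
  t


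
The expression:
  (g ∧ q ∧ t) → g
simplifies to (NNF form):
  True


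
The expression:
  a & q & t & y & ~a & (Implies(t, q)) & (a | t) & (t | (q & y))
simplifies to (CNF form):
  False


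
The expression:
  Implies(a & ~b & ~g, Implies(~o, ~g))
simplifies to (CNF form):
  True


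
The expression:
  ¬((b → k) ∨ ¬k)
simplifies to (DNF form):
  False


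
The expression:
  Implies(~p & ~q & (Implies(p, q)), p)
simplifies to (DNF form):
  p | q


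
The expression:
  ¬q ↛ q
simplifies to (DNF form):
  True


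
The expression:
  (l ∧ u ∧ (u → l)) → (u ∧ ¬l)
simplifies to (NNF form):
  ¬l ∨ ¬u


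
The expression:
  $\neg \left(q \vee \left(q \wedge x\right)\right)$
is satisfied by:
  {q: False}


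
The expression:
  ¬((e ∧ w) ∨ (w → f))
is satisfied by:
  {w: True, e: False, f: False}


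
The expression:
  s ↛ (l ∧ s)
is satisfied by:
  {s: True, l: False}


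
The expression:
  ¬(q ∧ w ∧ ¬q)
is always true.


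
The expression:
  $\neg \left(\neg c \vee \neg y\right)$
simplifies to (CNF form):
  $c \wedge y$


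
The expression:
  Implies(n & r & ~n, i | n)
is always true.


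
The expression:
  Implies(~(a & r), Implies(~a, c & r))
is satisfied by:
  {a: True, c: True, r: True}
  {a: True, c: True, r: False}
  {a: True, r: True, c: False}
  {a: True, r: False, c: False}
  {c: True, r: True, a: False}


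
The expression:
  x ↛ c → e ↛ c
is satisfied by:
  {c: True, e: True, x: False}
  {c: True, e: False, x: False}
  {e: True, c: False, x: False}
  {c: False, e: False, x: False}
  {c: True, x: True, e: True}
  {c: True, x: True, e: False}
  {x: True, e: True, c: False}


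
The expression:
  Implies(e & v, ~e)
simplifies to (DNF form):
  ~e | ~v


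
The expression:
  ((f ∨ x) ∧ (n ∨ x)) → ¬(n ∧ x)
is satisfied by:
  {x: False, n: False}
  {n: True, x: False}
  {x: True, n: False}


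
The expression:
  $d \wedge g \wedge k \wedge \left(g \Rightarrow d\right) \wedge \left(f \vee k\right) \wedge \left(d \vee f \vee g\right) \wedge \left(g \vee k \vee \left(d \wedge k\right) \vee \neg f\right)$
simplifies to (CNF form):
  $d \wedge g \wedge k$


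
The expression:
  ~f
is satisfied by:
  {f: False}


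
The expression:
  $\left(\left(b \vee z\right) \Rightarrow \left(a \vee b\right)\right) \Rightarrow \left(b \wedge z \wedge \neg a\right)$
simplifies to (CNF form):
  $z \wedge \neg a$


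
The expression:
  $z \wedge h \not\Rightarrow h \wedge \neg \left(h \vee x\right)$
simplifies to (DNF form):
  $\text{False}$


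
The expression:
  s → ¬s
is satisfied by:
  {s: False}


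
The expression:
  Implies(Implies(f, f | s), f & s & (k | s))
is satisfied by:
  {s: True, f: True}


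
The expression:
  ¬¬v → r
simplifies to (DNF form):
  r ∨ ¬v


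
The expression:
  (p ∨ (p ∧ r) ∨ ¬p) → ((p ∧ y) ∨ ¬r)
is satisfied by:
  {y: True, p: True, r: False}
  {y: True, p: False, r: False}
  {p: True, y: False, r: False}
  {y: False, p: False, r: False}
  {r: True, y: True, p: True}


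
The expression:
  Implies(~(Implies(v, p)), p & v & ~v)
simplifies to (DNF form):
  p | ~v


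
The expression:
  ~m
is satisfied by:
  {m: False}


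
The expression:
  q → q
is always true.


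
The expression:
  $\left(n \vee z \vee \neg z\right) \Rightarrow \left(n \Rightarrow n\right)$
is always true.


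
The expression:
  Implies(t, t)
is always true.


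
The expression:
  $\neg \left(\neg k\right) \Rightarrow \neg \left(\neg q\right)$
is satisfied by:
  {q: True, k: False}
  {k: False, q: False}
  {k: True, q: True}


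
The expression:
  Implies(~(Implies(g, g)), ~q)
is always true.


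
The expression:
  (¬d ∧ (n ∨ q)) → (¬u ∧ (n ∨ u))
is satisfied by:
  {d: True, u: False, q: False, n: False}
  {n: True, d: True, u: False, q: False}
  {d: True, q: True, u: False, n: False}
  {n: True, d: True, q: True, u: False}
  {d: True, u: True, q: False, n: False}
  {d: True, n: True, u: True, q: False}
  {d: True, q: True, u: True, n: False}
  {n: True, d: True, q: True, u: True}
  {n: False, u: False, q: False, d: False}
  {n: True, u: False, q: False, d: False}
  {n: True, q: True, u: False, d: False}
  {u: True, n: False, q: False, d: False}


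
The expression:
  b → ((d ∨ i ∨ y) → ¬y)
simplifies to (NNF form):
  ¬b ∨ ¬y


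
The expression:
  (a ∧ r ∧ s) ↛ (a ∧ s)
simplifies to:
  False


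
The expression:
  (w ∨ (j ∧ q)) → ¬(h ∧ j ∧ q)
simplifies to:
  ¬h ∨ ¬j ∨ ¬q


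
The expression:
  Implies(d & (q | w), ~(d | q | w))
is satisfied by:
  {q: False, d: False, w: False}
  {w: True, q: False, d: False}
  {q: True, w: False, d: False}
  {w: True, q: True, d: False}
  {d: True, w: False, q: False}


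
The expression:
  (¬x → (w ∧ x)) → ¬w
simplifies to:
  ¬w ∨ ¬x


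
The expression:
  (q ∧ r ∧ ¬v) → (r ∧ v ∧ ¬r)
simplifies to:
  v ∨ ¬q ∨ ¬r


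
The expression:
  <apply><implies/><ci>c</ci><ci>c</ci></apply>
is always true.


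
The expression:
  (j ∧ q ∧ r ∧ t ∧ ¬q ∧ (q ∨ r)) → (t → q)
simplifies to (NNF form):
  True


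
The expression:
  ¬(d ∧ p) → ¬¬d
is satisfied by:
  {d: True}


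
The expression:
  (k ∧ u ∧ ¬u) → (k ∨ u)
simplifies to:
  True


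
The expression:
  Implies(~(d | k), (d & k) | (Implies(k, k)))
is always true.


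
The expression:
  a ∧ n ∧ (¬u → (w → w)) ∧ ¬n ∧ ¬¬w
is never true.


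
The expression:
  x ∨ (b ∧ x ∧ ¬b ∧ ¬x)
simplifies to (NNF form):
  x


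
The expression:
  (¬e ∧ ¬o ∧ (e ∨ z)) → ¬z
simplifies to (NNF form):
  e ∨ o ∨ ¬z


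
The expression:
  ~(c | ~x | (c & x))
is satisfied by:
  {x: True, c: False}


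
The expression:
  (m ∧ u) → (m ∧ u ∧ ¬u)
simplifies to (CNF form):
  ¬m ∨ ¬u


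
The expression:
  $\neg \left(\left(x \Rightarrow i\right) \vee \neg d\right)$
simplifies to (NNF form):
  $d \wedge x \wedge \neg i$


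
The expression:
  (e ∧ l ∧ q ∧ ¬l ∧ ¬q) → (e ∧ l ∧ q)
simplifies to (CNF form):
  True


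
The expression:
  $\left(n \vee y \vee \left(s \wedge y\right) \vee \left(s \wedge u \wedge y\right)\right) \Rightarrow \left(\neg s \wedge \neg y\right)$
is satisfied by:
  {s: False, y: False, n: False}
  {n: True, s: False, y: False}
  {s: True, n: False, y: False}


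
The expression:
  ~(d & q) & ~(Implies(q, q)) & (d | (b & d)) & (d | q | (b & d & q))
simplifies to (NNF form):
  False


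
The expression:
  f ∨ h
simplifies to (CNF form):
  f ∨ h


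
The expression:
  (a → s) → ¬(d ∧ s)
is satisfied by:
  {s: False, d: False}
  {d: True, s: False}
  {s: True, d: False}


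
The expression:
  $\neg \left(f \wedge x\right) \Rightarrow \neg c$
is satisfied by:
  {x: True, f: True, c: False}
  {x: True, f: False, c: False}
  {f: True, x: False, c: False}
  {x: False, f: False, c: False}
  {x: True, c: True, f: True}


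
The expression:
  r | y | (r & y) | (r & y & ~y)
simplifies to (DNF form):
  r | y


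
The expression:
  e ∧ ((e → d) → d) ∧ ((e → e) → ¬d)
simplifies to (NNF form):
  e ∧ ¬d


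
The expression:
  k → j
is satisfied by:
  {j: True, k: False}
  {k: False, j: False}
  {k: True, j: True}


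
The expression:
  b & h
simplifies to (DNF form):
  b & h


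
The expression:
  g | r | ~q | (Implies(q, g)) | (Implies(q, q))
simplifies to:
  True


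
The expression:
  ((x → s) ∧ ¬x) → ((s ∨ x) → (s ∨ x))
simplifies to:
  True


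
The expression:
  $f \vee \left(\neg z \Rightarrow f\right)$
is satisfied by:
  {z: True, f: True}
  {z: True, f: False}
  {f: True, z: False}


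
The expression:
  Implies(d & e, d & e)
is always true.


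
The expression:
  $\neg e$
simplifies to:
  $\neg e$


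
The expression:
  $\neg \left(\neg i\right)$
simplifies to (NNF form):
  $i$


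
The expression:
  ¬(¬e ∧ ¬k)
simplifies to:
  e ∨ k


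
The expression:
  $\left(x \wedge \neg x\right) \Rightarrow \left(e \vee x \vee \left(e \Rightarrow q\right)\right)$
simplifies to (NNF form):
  $\text{True}$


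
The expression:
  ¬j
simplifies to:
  ¬j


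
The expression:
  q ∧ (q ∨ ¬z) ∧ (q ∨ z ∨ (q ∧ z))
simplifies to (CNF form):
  q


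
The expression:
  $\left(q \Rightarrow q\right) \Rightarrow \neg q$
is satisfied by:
  {q: False}


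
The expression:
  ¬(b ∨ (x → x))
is never true.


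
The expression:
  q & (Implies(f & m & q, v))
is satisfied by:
  {v: True, q: True, m: False, f: False}
  {q: True, v: False, m: False, f: False}
  {f: True, v: True, q: True, m: False}
  {f: True, q: True, v: False, m: False}
  {v: True, m: True, q: True, f: False}
  {m: True, q: True, f: False, v: False}
  {f: True, m: True, q: True, v: True}


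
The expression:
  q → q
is always true.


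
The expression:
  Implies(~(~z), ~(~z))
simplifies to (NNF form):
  True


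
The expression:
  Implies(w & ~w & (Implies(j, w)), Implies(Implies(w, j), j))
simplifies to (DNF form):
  True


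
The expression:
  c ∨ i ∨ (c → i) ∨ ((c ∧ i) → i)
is always true.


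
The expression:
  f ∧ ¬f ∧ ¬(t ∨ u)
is never true.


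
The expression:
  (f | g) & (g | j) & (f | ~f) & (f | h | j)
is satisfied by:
  {h: True, g: True, f: True, j: True}
  {g: True, f: True, j: True, h: False}
  {h: True, g: True, f: True, j: False}
  {g: True, f: True, j: False, h: False}
  {g: True, h: True, j: True, f: False}
  {g: True, j: True, f: False, h: False}
  {g: True, h: True, j: False, f: False}
  {h: True, f: True, j: True, g: False}
  {f: True, j: True, h: False, g: False}


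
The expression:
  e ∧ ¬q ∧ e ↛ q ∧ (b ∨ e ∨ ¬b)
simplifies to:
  e ∧ ¬q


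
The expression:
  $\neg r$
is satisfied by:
  {r: False}


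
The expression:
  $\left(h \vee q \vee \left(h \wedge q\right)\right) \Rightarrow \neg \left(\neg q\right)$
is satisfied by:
  {q: True, h: False}
  {h: False, q: False}
  {h: True, q: True}


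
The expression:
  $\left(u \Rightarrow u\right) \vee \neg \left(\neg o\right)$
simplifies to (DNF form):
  $\text{True}$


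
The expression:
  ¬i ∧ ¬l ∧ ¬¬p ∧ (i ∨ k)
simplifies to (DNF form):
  k ∧ p ∧ ¬i ∧ ¬l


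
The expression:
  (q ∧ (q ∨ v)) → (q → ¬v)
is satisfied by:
  {v: False, q: False}
  {q: True, v: False}
  {v: True, q: False}


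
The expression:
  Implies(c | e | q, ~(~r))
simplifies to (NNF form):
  r | (~c & ~e & ~q)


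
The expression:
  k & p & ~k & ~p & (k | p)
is never true.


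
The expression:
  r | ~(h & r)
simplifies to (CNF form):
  True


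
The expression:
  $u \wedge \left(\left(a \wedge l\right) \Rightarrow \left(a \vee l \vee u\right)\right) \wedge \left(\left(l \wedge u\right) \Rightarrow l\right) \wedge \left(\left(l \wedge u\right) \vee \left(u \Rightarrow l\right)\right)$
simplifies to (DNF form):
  $l \wedge u$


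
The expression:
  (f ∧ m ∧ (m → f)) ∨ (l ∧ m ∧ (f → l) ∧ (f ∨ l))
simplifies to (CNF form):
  m ∧ (f ∨ l)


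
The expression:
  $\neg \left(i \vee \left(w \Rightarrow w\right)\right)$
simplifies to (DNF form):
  $\text{False}$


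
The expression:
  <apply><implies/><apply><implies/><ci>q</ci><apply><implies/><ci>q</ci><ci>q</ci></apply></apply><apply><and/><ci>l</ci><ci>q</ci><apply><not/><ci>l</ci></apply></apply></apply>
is never true.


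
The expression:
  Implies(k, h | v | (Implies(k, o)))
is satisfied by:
  {h: True, o: True, v: True, k: False}
  {h: True, o: True, k: False, v: False}
  {h: True, v: True, k: False, o: False}
  {h: True, k: False, v: False, o: False}
  {o: True, v: True, k: False, h: False}
  {o: True, k: False, v: False, h: False}
  {v: True, o: False, k: False, h: False}
  {o: False, k: False, v: False, h: False}
  {o: True, h: True, k: True, v: True}
  {o: True, h: True, k: True, v: False}
  {h: True, k: True, v: True, o: False}
  {h: True, k: True, o: False, v: False}
  {v: True, k: True, o: True, h: False}
  {k: True, o: True, h: False, v: False}
  {k: True, v: True, h: False, o: False}


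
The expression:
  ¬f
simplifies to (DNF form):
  ¬f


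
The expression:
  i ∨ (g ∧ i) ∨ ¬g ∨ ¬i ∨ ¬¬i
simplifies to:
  True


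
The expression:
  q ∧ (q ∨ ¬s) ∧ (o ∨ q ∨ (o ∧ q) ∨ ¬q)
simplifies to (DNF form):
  q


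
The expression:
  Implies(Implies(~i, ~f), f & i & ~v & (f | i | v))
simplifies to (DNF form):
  (f & ~i) | (f & ~v)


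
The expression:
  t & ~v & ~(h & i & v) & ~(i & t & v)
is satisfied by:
  {t: True, v: False}


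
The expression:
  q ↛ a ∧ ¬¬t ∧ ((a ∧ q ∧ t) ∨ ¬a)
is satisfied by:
  {t: True, q: True, a: False}


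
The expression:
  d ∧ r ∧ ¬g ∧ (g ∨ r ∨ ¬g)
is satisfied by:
  {r: True, d: True, g: False}


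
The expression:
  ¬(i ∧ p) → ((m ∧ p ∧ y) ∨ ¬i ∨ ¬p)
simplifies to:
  True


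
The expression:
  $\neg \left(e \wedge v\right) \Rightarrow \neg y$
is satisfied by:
  {e: True, v: True, y: False}
  {e: True, v: False, y: False}
  {v: True, e: False, y: False}
  {e: False, v: False, y: False}
  {y: True, e: True, v: True}


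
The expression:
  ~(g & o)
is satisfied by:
  {g: False, o: False}
  {o: True, g: False}
  {g: True, o: False}


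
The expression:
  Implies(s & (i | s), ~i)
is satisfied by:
  {s: False, i: False}
  {i: True, s: False}
  {s: True, i: False}


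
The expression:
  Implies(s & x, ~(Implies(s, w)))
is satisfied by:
  {s: False, x: False, w: False}
  {w: True, s: False, x: False}
  {x: True, s: False, w: False}
  {w: True, x: True, s: False}
  {s: True, w: False, x: False}
  {w: True, s: True, x: False}
  {x: True, s: True, w: False}


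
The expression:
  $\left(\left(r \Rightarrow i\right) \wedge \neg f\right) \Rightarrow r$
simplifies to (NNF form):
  $f \vee r$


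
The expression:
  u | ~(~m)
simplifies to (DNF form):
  m | u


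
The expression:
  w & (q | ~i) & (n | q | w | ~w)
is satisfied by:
  {w: True, q: True, i: False}
  {w: True, q: False, i: False}
  {w: True, i: True, q: True}


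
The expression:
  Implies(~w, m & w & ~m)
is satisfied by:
  {w: True}


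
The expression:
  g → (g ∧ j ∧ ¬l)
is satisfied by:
  {j: True, g: False, l: False}
  {j: False, g: False, l: False}
  {l: True, j: True, g: False}
  {l: True, j: False, g: False}
  {g: True, j: True, l: False}


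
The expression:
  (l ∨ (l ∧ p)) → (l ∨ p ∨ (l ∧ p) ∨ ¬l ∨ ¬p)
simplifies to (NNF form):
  True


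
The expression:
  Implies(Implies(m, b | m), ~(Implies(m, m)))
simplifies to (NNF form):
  False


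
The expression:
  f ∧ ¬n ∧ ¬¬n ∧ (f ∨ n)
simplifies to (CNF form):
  False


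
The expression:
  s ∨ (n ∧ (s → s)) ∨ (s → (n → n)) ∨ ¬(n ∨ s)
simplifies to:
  True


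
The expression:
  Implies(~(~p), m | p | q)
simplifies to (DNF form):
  True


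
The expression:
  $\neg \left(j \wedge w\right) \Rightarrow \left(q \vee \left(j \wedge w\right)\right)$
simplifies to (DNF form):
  $q \vee \left(j \wedge w\right)$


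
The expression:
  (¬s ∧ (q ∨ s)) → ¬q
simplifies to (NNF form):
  s ∨ ¬q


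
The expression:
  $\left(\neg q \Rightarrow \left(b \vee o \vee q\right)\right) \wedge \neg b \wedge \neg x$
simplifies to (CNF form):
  $\neg b \wedge \neg x \wedge \left(o \vee q\right)$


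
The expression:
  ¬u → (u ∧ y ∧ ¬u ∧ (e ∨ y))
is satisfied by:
  {u: True}


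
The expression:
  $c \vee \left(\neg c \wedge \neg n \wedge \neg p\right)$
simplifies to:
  $c \vee \left(\neg n \wedge \neg p\right)$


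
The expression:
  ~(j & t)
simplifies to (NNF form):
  ~j | ~t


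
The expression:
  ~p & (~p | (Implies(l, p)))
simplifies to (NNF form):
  ~p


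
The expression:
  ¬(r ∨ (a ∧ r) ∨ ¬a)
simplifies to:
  a ∧ ¬r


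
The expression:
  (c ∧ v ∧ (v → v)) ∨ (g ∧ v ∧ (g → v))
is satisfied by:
  {v: True, c: True, g: True}
  {v: True, c: True, g: False}
  {v: True, g: True, c: False}


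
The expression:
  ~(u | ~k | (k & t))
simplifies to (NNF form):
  k & ~t & ~u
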